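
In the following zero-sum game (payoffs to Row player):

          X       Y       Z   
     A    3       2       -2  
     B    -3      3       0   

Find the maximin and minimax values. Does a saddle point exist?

Maximin = -2, Minimax = 0, Saddle: False

Work:
Row minimums: [-2, -3] → maximin = -2
Column maximums: [3, 3, 0] → minimax = 0
No saddle point (maximin ≠ minimax). Mixed strategy needed.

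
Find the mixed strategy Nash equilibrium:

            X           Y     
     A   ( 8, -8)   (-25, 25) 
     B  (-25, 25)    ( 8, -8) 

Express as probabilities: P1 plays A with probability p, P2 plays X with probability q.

p = 0.5, q = 0.5

Work:
Find probabilities that make opponent indifferent:
P2 chooses q to make P1 indifferent between A and B
P1 chooses p to make P2 indifferent between X and Y
Mixed NE: P1 plays (A: 0.5, B: 0.5), P2 plays (X: 0.5, Y: 0.5)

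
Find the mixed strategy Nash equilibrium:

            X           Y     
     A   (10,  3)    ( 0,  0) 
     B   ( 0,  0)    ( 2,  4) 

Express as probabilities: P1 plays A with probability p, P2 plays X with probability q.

p = 0.5714, q = 0.1667

Work:
Find probabilities that make opponent indifferent:
P2 chooses q to make P1 indifferent between A and B
P1 chooses p to make P2 indifferent between X and Y
Mixed NE: P1 plays (A: 0.5714, B: 0.4286), P2 plays (X: 0.1667, Y: 0.8333)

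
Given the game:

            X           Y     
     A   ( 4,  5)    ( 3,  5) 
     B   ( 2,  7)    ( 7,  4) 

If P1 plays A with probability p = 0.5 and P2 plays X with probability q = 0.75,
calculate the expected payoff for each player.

E[P1] = 3.5, E[P2] = 5.625

Work:
E[P1] = p·q·π₁(A,X) + p·(1-q)·π₁(A,Y) + (1-p)·q·π₁(B,X) + (1-p)·(1-q)·π₁(B,Y)
= 0.5·0.75·4 + 0.5·0.25·3 + 0.5·0.75·2 + 0.5·0.25·7
= 3.5

E[P2] = 5.625 (similar calculation)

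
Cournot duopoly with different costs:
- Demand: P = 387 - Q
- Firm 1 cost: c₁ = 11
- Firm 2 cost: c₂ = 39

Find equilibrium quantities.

q₁* = 134.67, q₂* = 106.67

Work:
Reaction: q₁ = (387 - 11 - q₂)/2
Reaction: q₂ = (387 - 39 - q₁)/2
Solve simultaneously:
q₁* = (387 - 2×11 + 39)/3 = 134.67
q₂* = (387 - 2×39 + 11)/3 = 106.67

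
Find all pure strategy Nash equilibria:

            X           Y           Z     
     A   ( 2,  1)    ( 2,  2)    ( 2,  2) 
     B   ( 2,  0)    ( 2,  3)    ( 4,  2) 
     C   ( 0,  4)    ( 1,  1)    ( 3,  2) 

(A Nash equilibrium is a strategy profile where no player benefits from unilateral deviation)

Nash equilibrium: (A, Y), (B, Y)

Work:
Best responses:
  P1 vs X: payoffs [2, 2, 0] → best response A/B (payoff 2)
  P1 vs Y: payoffs [2, 2, 1] → best response A/B (payoff 2)
  P1 vs Z: payoffs [2, 4, 3] → best response B (payoff 4)
  P2 vs A: payoffs [1, 2, 2] → best response Y/Z (payoff 2)
  P2 vs B: payoffs [0, 3, 2] → best response Y (payoff 3)
  P2 vs C: payoffs [4, 1, 2] → best response X (payoff 4)
Mutual best responses: (A,Y), (B,Y) → Nash equilibria.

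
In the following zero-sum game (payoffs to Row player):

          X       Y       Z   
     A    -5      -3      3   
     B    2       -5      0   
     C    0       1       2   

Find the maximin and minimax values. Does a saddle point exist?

Maximin = 0, Minimax = 1, Saddle: False

Work:
Row minimums: [-5, -5, 0] → maximin = 0
Column maximums: [2, 1, 3] → minimax = 1
No saddle point (maximin ≠ minimax). Mixed strategy needed.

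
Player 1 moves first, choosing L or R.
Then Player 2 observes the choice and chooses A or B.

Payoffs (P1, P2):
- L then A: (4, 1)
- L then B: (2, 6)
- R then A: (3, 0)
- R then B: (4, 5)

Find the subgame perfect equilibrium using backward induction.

P1 plays R, P2 plays B after L and B after R; Payoff (4, 5)

Work:
Backward induction:
After L: P2 chooses B → P1 gets 2
After R: P2 chooses B → P1 gets 4
P1 chooses R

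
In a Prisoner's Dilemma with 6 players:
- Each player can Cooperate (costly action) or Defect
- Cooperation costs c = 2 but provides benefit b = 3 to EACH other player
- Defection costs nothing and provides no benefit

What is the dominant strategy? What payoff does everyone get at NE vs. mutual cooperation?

Dominant: Defect; NE payoff = 0; Coop payoff = 13

Work:
Defect dominates (saves cost c = 2, benefit to others is external)
NE: All defect → everyone gets 0
If all cooperate: each receives (5)×3 - 2 = 13
Social dilemma: 13 > 0 but NE gives 0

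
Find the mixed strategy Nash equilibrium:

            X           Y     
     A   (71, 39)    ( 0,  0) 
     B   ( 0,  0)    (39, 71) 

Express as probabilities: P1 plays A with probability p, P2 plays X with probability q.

p = 0.6455, q = 0.3545

Work:
Find probabilities that make opponent indifferent:
P2 chooses q to make P1 indifferent between A and B
P1 chooses p to make P2 indifferent between X and Y
Mixed NE: P1 plays (A: 0.6455, B: 0.3545), P2 plays (X: 0.3545, Y: 0.6455)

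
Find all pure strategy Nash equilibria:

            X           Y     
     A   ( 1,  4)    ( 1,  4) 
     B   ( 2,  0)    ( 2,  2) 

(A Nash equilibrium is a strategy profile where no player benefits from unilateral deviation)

Nash equilibrium: (B, Y)

Work:
Best responses:
  P1 vs X: payoffs [1, 2] → best response B (payoff 2)
  P1 vs Y: payoffs [1, 2] → best response B (payoff 2)
  P2 vs A: payoffs [4, 4] → best response X/Y (payoff 4)
  P2 vs B: payoffs [0, 2] → best response Y (payoff 2)
Mutual best responses: (B,Y) → Nash equilibria.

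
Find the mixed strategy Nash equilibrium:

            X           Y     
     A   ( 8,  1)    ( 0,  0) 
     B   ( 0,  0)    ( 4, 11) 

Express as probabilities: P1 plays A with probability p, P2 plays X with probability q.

p = 0.9167, q = 0.3333

Work:
Find probabilities that make opponent indifferent:
P2 chooses q to make P1 indifferent between A and B
P1 chooses p to make P2 indifferent between X and Y
Mixed NE: P1 plays (A: 0.9167, B: 0.0833), P2 plays (X: 0.3333, Y: 0.6667)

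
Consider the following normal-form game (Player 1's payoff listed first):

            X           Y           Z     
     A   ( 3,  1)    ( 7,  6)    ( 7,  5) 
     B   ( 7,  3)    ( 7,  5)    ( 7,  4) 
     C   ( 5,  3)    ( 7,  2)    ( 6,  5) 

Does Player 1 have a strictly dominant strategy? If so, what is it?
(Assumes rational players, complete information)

No strictly dominant strategy exists for Player 1

Work:
A strategy strictly dominates another if it gives a strictly higher payoff against every opponent action. Compare each pair of P1's strategies column-by-column:
  A vs B: [3 vs 7, 7 vs 7, 7 vs 7] → A does not strictly dominate B (column X: 3 ≤ 7)
  A vs C: [3 vs 5, 7 vs 7, 7 vs 6] → A does not strictly dominate C (column X: 3 ≤ 5)
  B vs A: [7 vs 3, 7 vs 7, 7 vs 7] → B does not strictly dominate A (column Y: 7 ≤ 7)
  B vs C: [7 vs 5, 7 vs 7, 7 vs 6] → B does not strictly dominate C (column Y: 7 ≤ 7)
  C vs A: [5 vs 3, 7 vs 7, 6 vs 7] → C does not strictly dominate A (column Y: 7 ≤ 7)
  C vs B: [5 vs 7, 7 vs 7, 6 vs 7] → C does not strictly dominate B (column X: 5 ≤ 7)
No single strategy strictly dominates all others → no strictly dominant strategy.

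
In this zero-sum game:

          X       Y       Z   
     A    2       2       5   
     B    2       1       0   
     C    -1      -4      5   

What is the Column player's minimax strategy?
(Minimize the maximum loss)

Column should play X or Y (all achieve the minimum), value = 2

Work:
Column player minimizes Row's maximum payoff:
Column X: max payoff to Row = 2
Column Y: max payoff to Row = 2
Column Z: max payoff to Row = 5
Minimum is 2, achieved by columns X, Y (tied).
Each of X or Y is a minimax strategy.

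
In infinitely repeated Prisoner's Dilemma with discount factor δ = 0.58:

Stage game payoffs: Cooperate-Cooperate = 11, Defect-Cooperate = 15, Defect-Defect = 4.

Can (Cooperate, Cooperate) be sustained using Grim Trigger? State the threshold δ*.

δ* = 0.3636; since δ = 0.58 ≥ 0.3636, cooperation can be sustained

Work:
For Grim Trigger:
Cooperate forever: 11/(1-δ)
Defect then punished: 15 + 4·δ/(1-δ)
Need: 11/(1-δ) ≥ 15 + 4·δ/(1-δ)
Solving: δ ≥ (T-R)/(T-P) = (15-11)/(15-4) = 0.3636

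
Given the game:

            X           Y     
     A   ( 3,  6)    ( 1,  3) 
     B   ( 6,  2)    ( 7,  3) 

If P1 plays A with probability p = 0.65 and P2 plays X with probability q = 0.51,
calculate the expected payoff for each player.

E[P1] = 3.5845, E[P2] = 3.816

Work:
E[P1] = p·q·π₁(A,X) + p·(1-q)·π₁(A,Y) + (1-p)·q·π₁(B,X) + (1-p)·(1-q)·π₁(B,Y)
= 0.65·0.51·3 + 0.65·0.49·1 + 0.35·0.51·6 + 0.35·0.49·7
= 3.5845

E[P2] = 3.816 (similar calculation)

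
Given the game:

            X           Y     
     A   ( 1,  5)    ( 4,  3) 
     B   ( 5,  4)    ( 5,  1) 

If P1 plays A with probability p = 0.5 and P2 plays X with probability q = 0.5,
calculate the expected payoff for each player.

E[P1] = 3.75, E[P2] = 3.25

Work:
E[P1] = p·q·π₁(A,X) + p·(1-q)·π₁(A,Y) + (1-p)·q·π₁(B,X) + (1-p)·(1-q)·π₁(B,Y)
= 0.5·0.5·1 + 0.5·0.5·4 + 0.5·0.5·5 + 0.5·0.5·5
= 3.75

E[P2] = 3.25 (similar calculation)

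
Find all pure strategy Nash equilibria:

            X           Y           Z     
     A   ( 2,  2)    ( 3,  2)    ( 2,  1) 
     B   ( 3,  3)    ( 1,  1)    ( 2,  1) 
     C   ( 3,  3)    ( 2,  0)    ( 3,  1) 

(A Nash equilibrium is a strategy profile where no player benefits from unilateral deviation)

Nash equilibrium: (A, Y), (B, X), (C, X)

Work:
Best responses:
  P1 vs X: payoffs [2, 3, 3] → best response B/C (payoff 3)
  P1 vs Y: payoffs [3, 1, 2] → best response A (payoff 3)
  P1 vs Z: payoffs [2, 2, 3] → best response C (payoff 3)
  P2 vs A: payoffs [2, 2, 1] → best response X/Y (payoff 2)
  P2 vs B: payoffs [3, 1, 1] → best response X (payoff 3)
  P2 vs C: payoffs [3, 0, 1] → best response X (payoff 3)
Mutual best responses: (A,Y), (B,X), (C,X) → Nash equilibria.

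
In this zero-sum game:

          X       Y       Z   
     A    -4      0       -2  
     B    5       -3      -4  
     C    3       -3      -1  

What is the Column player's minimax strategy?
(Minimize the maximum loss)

Column should play Z, value = -1

Work:
Column player minimizes Row's maximum payoff:
Column X: max payoff to Row = 5
Column Y: max payoff to Row = 0
Column Z: max payoff to Row = -1
Minimum is -1, achieved by column Z.
Minimax strategy: Z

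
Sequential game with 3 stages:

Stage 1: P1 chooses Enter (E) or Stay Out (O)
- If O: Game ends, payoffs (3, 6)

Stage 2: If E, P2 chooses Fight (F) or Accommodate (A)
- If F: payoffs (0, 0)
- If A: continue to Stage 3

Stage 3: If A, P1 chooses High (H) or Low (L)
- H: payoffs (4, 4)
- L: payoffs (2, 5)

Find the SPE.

SPE: (E, A, H); Outcome (4, 4)

Work:
Stage 3: P1 chooses H (4 vs 2)
Stage 2: P2: F->0, A->4 (anticipating H). Choose A
Stage 1: P1: O->3, E->4 (anticipating A, H). Choose E
SPE path: E -> A -> H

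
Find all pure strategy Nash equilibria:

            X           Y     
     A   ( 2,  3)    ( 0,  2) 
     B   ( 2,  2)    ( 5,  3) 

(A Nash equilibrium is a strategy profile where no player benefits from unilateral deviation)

Nash equilibrium: (A, X), (B, Y)

Work:
Best responses:
  P1 vs X: payoffs [2, 2] → best response A/B (payoff 2)
  P1 vs Y: payoffs [0, 5] → best response B (payoff 5)
  P2 vs A: payoffs [3, 2] → best response X (payoff 3)
  P2 vs B: payoffs [2, 3] → best response Y (payoff 3)
Mutual best responses: (A,X), (B,Y) → Nash equilibria.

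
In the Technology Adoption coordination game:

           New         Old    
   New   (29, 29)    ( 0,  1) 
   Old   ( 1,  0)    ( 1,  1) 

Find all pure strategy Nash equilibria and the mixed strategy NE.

Pure NE: (New, New) and (Old, Old); Mixed NE: p = 0.0345, q = 0.0345

Work:
Check pure NE:
(New, New): (29, 29) - no unilateral deviation beneficial
(Old, Old): (1, 1) - no unilateral deviation beneficial
Mixed NE: P1 plays New with p = 0.0345, P2 plays New with q = 0.0345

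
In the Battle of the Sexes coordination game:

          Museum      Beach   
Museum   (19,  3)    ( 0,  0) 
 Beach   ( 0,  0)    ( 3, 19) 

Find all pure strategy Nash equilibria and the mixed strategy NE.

Pure NE: (Museum, Museum) and (Beach, Beach); Mixed NE: p = 0.8636, q = 0.1364

Work:
Check pure NE:
(Museum, Museum): (19, 3) - no unilateral deviation beneficial
(Beach, Beach): (3, 19) - no unilateral deviation beneficial
Mixed NE: P1 plays Museum with p = 0.8636, P2 plays Museum with q = 0.1364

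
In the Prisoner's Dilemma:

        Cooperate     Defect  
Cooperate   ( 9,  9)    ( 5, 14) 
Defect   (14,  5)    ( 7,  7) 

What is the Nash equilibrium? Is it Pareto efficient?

(Defect, Defect) is NE; not Pareto efficient

Work:
Defect dominates Cooperate for both players:
If P2 cooperates: Defect (14) > Cooperate (9)
If P2 defects: Defect (7) > Cooperate (5)
NE: (Defect, Defect) with payoff (7, 7)
But (Cooperate, Cooperate) = (9, 9) Pareto dominates (7, 7)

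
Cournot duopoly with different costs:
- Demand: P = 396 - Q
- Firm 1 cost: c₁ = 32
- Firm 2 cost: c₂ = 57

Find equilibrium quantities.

q₁* = 129.67, q₂* = 104.67

Work:
Reaction: q₁ = (396 - 32 - q₂)/2
Reaction: q₂ = (396 - 57 - q₁)/2
Solve simultaneously:
q₁* = (396 - 2×32 + 57)/3 = 129.67
q₂* = (396 - 2×57 + 32)/3 = 104.67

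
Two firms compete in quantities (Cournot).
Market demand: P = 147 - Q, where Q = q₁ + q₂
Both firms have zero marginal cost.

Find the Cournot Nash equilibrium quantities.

q₁* = q₂* = 49.0; P* = 49.0

Work:
Profit: π_i = P·q_i = (a - q_i - q_j)·q_i
FOC: ∂π_i/∂q_i = a - 2q_i - q_j = 0
Reaction function: q_i = (147 - q_j)/2
Symmetry: q* = 147/3 = 49.0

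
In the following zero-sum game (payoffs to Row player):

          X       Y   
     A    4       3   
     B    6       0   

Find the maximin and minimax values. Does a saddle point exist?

Maximin = 3, Minimax = 3, Saddle: True

Work:
Row minimums: [3, 0] → maximin = 3
Column maximums: [6, 3] → minimax = 3
Saddle point exists! Game value = 3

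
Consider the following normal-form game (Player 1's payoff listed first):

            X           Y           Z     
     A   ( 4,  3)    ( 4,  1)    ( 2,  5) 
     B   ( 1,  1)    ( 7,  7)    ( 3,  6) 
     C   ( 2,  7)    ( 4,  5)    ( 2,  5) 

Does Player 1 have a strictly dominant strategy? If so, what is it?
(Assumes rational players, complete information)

No strictly dominant strategy exists for Player 1

Work:
A strategy strictly dominates another if it gives a strictly higher payoff against every opponent action. Compare each pair of P1's strategies column-by-column:
  A vs B: [4 vs 1, 4 vs 7, 2 vs 3] → A does not strictly dominate B (column Y: 4 ≤ 7)
  A vs C: [4 vs 2, 4 vs 4, 2 vs 2] → A does not strictly dominate C (column Y: 4 ≤ 4)
  B vs A: [1 vs 4, 7 vs 4, 3 vs 2] → B does not strictly dominate A (column X: 1 ≤ 4)
  B vs C: [1 vs 2, 7 vs 4, 3 vs 2] → B does not strictly dominate C (column X: 1 ≤ 2)
  C vs A: [2 vs 4, 4 vs 4, 2 vs 2] → C does not strictly dominate A (column X: 2 ≤ 4)
  C vs B: [2 vs 1, 4 vs 7, 2 vs 3] → C does not strictly dominate B (column Y: 4 ≤ 7)
No single strategy strictly dominates all others → no strictly dominant strategy.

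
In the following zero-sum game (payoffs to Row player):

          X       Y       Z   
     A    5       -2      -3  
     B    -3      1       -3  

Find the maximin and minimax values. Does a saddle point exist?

Maximin = -3, Minimax = -3, Saddle: True

Work:
Row minimums: [-3, -3] → maximin = -3
Column maximums: [5, 1, -3] → minimax = -3
Saddle point exists! Game value = -3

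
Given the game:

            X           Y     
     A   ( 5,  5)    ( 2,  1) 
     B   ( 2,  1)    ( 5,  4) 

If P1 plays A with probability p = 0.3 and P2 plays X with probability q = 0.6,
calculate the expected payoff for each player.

E[P1] = 3.38, E[P2] = 2.56

Work:
E[P1] = p·q·π₁(A,X) + p·(1-q)·π₁(A,Y) + (1-p)·q·π₁(B,X) + (1-p)·(1-q)·π₁(B,Y)
= 0.3·0.6·5 + 0.3·0.4·2 + 0.7·0.6·2 + 0.7·0.4·5
= 3.38

E[P2] = 2.56 (similar calculation)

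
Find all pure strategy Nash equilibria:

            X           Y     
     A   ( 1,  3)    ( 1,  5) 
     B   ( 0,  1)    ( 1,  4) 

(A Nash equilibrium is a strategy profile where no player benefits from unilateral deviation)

Nash equilibrium: (A, Y), (B, Y)

Work:
Best responses:
  P1 vs X: payoffs [1, 0] → best response A (payoff 1)
  P1 vs Y: payoffs [1, 1] → best response A/B (payoff 1)
  P2 vs A: payoffs [3, 5] → best response Y (payoff 5)
  P2 vs B: payoffs [1, 4] → best response Y (payoff 4)
Mutual best responses: (A,Y), (B,Y) → Nash equilibria.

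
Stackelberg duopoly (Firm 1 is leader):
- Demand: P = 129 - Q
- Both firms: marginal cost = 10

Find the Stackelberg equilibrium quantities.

q₁* (leader) = 59.5, q₂* (follower) = 29.75

Work:
Follower's reaction: q₂ = (a - c - q₁)/2
Leader substitutes: π₁ = q₁·(a - q₁ - (a-c-q₁)/2 - c)
FOC: q₁* = (129 - 10)/2 = 59.50
Then: q₂* = (129 - 10 - 59.5)/2 = 29.75
Leader has first-mover advantage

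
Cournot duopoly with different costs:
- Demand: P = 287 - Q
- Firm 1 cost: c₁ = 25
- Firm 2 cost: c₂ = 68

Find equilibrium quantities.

q₁* = 101.67, q₂* = 58.67

Work:
Reaction: q₁ = (287 - 25 - q₂)/2
Reaction: q₂ = (287 - 68 - q₁)/2
Solve simultaneously:
q₁* = (287 - 2×25 + 68)/3 = 101.67
q₂* = (287 - 2×68 + 25)/3 = 58.67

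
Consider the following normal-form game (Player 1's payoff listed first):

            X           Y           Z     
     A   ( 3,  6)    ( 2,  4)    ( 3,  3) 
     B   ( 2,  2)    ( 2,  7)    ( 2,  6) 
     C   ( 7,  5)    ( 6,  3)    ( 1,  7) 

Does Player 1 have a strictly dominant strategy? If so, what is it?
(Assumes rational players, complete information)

No strictly dominant strategy exists for Player 1

Work:
A strategy strictly dominates another if it gives a strictly higher payoff against every opponent action. Compare each pair of P1's strategies column-by-column:
  A vs B: [3 vs 2, 2 vs 2, 3 vs 2] → A does not strictly dominate B (column Y: 2 ≤ 2)
  A vs C: [3 vs 7, 2 vs 6, 3 vs 1] → A does not strictly dominate C (column X: 3 ≤ 7)
  B vs A: [2 vs 3, 2 vs 2, 2 vs 3] → B does not strictly dominate A (column X: 2 ≤ 3)
  B vs C: [2 vs 7, 2 vs 6, 2 vs 1] → B does not strictly dominate C (column X: 2 ≤ 7)
  C vs A: [7 vs 3, 6 vs 2, 1 vs 3] → C does not strictly dominate A (column Z: 1 ≤ 3)
  C vs B: [7 vs 2, 6 vs 2, 1 vs 2] → C does not strictly dominate B (column Z: 1 ≤ 2)
No single strategy strictly dominates all others → no strictly dominant strategy.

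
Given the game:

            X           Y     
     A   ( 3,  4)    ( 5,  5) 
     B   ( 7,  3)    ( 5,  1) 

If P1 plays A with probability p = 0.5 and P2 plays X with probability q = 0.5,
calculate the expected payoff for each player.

E[P1] = 5.0, E[P2] = 3.25

Work:
E[P1] = p·q·π₁(A,X) + p·(1-q)·π₁(A,Y) + (1-p)·q·π₁(B,X) + (1-p)·(1-q)·π₁(B,Y)
= 0.5·0.5·3 + 0.5·0.5·5 + 0.5·0.5·7 + 0.5·0.5·5
= 5.0

E[P2] = 3.25 (similar calculation)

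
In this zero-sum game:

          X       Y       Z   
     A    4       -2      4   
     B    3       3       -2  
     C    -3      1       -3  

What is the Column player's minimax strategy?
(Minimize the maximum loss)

Column should play Y, value = 3

Work:
Column player minimizes Row's maximum payoff:
Column X: max payoff to Row = 4
Column Y: max payoff to Row = 3
Column Z: max payoff to Row = 4
Minimum is 3, achieved by column Y.
Minimax strategy: Y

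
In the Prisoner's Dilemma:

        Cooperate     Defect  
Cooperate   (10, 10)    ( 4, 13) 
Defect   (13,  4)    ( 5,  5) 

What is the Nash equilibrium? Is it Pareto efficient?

(Defect, Defect) is NE; not Pareto efficient

Work:
Defect dominates Cooperate for both players:
If P2 cooperates: Defect (13) > Cooperate (10)
If P2 defects: Defect (5) > Cooperate (4)
NE: (Defect, Defect) with payoff (5, 5)
But (Cooperate, Cooperate) = (10, 10) Pareto dominates (5, 5)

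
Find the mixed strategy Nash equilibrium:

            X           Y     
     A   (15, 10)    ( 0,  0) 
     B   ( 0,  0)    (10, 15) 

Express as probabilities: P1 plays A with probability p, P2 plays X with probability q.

p = 0.6, q = 0.4

Work:
Find probabilities that make opponent indifferent:
P2 chooses q to make P1 indifferent between A and B
P1 chooses p to make P2 indifferent between X and Y
Mixed NE: P1 plays (A: 0.6, B: 0.4), P2 plays (X: 0.4, Y: 0.6)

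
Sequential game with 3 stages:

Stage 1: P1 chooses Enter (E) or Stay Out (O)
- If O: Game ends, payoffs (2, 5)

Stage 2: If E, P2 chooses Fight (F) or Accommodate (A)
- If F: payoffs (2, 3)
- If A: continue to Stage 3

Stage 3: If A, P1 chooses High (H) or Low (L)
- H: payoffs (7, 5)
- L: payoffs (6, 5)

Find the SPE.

SPE: (E, A, H); Outcome (7, 5)

Work:
Stage 3: P1 chooses H (7 vs 6)
Stage 2: P2: F->3, A->5 (anticipating H). Choose A
Stage 1: P1: O->2, E->7 (anticipating A, H). Choose E
SPE path: E -> A -> H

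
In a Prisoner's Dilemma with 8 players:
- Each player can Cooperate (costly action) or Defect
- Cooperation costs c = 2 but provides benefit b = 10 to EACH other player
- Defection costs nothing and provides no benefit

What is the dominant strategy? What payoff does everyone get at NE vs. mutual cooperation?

Dominant: Defect; NE payoff = 0; Coop payoff = 68

Work:
Defect dominates (saves cost c = 2, benefit to others is external)
NE: All defect → everyone gets 0
If all cooperate: each receives (7)×10 - 2 = 68
Social dilemma: 68 > 0 but NE gives 0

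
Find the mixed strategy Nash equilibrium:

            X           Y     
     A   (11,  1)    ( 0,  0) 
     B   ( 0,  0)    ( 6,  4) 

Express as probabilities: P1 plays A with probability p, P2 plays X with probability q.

p = 0.8, q = 0.3529

Work:
Find probabilities that make opponent indifferent:
P2 chooses q to make P1 indifferent between A and B
P1 chooses p to make P2 indifferent between X and Y
Mixed NE: P1 plays (A: 0.8, B: 0.2), P2 plays (X: 0.3529, Y: 0.6471)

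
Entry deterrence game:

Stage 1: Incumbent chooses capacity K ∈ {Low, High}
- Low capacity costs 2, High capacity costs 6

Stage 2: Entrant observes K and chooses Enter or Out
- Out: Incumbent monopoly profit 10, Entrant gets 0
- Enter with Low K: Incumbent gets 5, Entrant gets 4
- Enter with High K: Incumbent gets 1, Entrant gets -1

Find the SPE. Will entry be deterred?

SPE: (High, Enter|Low, Out|High); Entry deterred. Incumbent net profit = 4

Work:
After Low K: Entrant enters (4 > 0)
After High K: Entrant stays out (-1 < 0)
Incumbent: Low → 5−2=3, High → 10−6=4
Incumbent chooses High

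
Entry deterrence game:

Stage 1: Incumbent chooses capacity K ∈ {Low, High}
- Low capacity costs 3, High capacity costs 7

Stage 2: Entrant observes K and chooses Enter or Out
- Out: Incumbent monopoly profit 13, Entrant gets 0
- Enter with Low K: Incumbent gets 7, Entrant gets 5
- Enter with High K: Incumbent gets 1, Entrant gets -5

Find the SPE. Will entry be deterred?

SPE: (High, Enter|Low, Out|High); Entry deterred. Incumbent net profit = 6

Work:
After Low K: Entrant enters (5 > 0)
After High K: Entrant stays out (-5 < 0)
Incumbent: Low → 7−3=4, High → 13−7=6
Incumbent chooses High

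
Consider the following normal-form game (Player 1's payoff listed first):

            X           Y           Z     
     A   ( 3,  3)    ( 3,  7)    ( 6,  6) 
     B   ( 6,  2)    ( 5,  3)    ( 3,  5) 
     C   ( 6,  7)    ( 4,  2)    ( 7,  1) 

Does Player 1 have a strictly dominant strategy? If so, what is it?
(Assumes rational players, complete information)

No strictly dominant strategy exists for Player 1

Work:
A strategy strictly dominates another if it gives a strictly higher payoff against every opponent action. Compare each pair of P1's strategies column-by-column:
  A vs B: [3 vs 6, 3 vs 5, 6 vs 3] → A does not strictly dominate B (column X: 3 ≤ 6)
  A vs C: [3 vs 6, 3 vs 4, 6 vs 7] → A does not strictly dominate C (column X: 3 ≤ 6)
  B vs A: [6 vs 3, 5 vs 3, 3 vs 6] → B does not strictly dominate A (column Z: 3 ≤ 6)
  B vs C: [6 vs 6, 5 vs 4, 3 vs 7] → B does not strictly dominate C (column X: 6 ≤ 6)
  C vs A: [6 vs 3, 4 vs 3, 7 vs 6] → C strictly dominates A
  C vs B: [6 vs 6, 4 vs 5, 7 vs 3] → C does not strictly dominate B (column X: 6 ≤ 6)
No single strategy strictly dominates all others → no strictly dominant strategy.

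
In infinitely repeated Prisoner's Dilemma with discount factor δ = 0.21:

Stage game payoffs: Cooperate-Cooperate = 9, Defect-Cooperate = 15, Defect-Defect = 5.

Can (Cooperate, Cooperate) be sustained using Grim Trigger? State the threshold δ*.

δ* = 0.6; since δ = 0.21 < 0.6, cooperation cannot be sustained

Work:
For Grim Trigger:
Cooperate forever: 9/(1-δ)
Defect then punished: 15 + 5·δ/(1-δ)
Need: 9/(1-δ) ≥ 15 + 5·δ/(1-δ)
Solving: δ ≥ (T-R)/(T-P) = (15-9)/(15-5) = 0.6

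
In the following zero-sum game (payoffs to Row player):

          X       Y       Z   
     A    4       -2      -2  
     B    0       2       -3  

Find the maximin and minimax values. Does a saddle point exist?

Maximin = -2, Minimax = -2, Saddle: True

Work:
Row minimums: [-2, -3] → maximin = -2
Column maximums: [4, 2, -2] → minimax = -2
Saddle point exists! Game value = -2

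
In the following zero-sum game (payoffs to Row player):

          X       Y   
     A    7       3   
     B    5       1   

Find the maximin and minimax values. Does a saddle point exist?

Maximin = 3, Minimax = 3, Saddle: True

Work:
Row minimums: [3, 1] → maximin = 3
Column maximums: [7, 3] → minimax = 3
Saddle point exists! Game value = 3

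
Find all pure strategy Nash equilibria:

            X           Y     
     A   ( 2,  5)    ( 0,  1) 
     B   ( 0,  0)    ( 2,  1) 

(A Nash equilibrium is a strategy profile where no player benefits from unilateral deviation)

Nash equilibrium: (A, X), (B, Y)

Work:
Best responses:
  P1 vs X: payoffs [2, 0] → best response A (payoff 2)
  P1 vs Y: payoffs [0, 2] → best response B (payoff 2)
  P2 vs A: payoffs [5, 1] → best response X (payoff 5)
  P2 vs B: payoffs [0, 1] → best response Y (payoff 1)
Mutual best responses: (A,X), (B,Y) → Nash equilibria.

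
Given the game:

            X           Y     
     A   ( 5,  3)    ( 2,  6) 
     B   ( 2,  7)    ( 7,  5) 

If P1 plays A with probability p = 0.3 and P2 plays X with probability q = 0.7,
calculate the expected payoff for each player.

E[P1] = 3.68, E[P2] = 5.65

Work:
E[P1] = p·q·π₁(A,X) + p·(1-q)·π₁(A,Y) + (1-p)·q·π₁(B,X) + (1-p)·(1-q)·π₁(B,Y)
= 0.3·0.7·5 + 0.3·0.3·2 + 0.7·0.7·2 + 0.7·0.3·7
= 3.68

E[P2] = 5.65 (similar calculation)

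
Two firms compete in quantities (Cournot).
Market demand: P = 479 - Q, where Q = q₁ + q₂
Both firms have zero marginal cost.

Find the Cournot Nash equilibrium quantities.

q₁* = q₂* = 159.67; P* = 159.67

Work:
Profit: π_i = P·q_i = (a - q_i - q_j)·q_i
FOC: ∂π_i/∂q_i = a - 2q_i - q_j = 0
Reaction function: q_i = (479 - q_j)/2
Symmetry: q* = 479/3 = 159.67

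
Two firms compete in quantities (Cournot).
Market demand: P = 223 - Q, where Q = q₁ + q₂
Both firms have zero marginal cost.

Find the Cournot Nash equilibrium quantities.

q₁* = q₂* = 74.33; P* = 74.33

Work:
Profit: π_i = P·q_i = (a - q_i - q_j)·q_i
FOC: ∂π_i/∂q_i = a - 2q_i - q_j = 0
Reaction function: q_i = (223 - q_j)/2
Symmetry: q* = 223/3 = 74.33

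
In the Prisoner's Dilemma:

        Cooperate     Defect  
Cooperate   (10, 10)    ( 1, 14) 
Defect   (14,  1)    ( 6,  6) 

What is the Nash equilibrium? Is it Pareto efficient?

(Defect, Defect) is NE; not Pareto efficient

Work:
Defect dominates Cooperate for both players:
If P2 cooperates: Defect (14) > Cooperate (10)
If P2 defects: Defect (6) > Cooperate (1)
NE: (Defect, Defect) with payoff (6, 6)
But (Cooperate, Cooperate) = (10, 10) Pareto dominates (6, 6)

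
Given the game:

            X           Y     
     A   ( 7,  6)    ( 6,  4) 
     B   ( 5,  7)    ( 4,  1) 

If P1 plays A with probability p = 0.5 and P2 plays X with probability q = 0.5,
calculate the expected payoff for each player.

E[P1] = 5.5, E[P2] = 4.5

Work:
E[P1] = p·q·π₁(A,X) + p·(1-q)·π₁(A,Y) + (1-p)·q·π₁(B,X) + (1-p)·(1-q)·π₁(B,Y)
= 0.5·0.5·7 + 0.5·0.5·6 + 0.5·0.5·5 + 0.5·0.5·4
= 5.5

E[P2] = 4.5 (similar calculation)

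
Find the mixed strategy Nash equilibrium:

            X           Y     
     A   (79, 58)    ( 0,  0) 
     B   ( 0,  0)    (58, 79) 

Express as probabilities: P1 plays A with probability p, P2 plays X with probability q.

p = 0.5766, q = 0.4234

Work:
Find probabilities that make opponent indifferent:
P2 chooses q to make P1 indifferent between A and B
P1 chooses p to make P2 indifferent between X and Y
Mixed NE: P1 plays (A: 0.5766, B: 0.4234), P2 plays (X: 0.4234, Y: 0.5766)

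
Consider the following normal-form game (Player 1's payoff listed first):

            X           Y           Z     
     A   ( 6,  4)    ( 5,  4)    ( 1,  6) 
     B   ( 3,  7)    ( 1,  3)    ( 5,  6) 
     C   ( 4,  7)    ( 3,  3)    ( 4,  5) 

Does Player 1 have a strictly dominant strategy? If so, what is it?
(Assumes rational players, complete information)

No strictly dominant strategy exists for Player 1

Work:
A strategy strictly dominates another if it gives a strictly higher payoff against every opponent action. Compare each pair of P1's strategies column-by-column:
  A vs B: [6 vs 3, 5 vs 1, 1 vs 5] → A does not strictly dominate B (column Z: 1 ≤ 5)
  A vs C: [6 vs 4, 5 vs 3, 1 vs 4] → A does not strictly dominate C (column Z: 1 ≤ 4)
  B vs A: [3 vs 6, 1 vs 5, 5 vs 1] → B does not strictly dominate A (column X: 3 ≤ 6)
  B vs C: [3 vs 4, 1 vs 3, 5 vs 4] → B does not strictly dominate C (column X: 3 ≤ 4)
  C vs A: [4 vs 6, 3 vs 5, 4 vs 1] → C does not strictly dominate A (column X: 4 ≤ 6)
  C vs B: [4 vs 3, 3 vs 1, 4 vs 5] → C does not strictly dominate B (column Z: 4 ≤ 5)
No single strategy strictly dominates all others → no strictly dominant strategy.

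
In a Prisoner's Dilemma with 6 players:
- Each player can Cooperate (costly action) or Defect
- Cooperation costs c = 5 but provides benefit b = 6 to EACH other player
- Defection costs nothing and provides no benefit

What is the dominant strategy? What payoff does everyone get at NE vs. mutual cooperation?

Dominant: Defect; NE payoff = 0; Coop payoff = 25

Work:
Defect dominates (saves cost c = 5, benefit to others is external)
NE: All defect → everyone gets 0
If all cooperate: each receives (5)×6 - 5 = 25
Social dilemma: 25 > 0 but NE gives 0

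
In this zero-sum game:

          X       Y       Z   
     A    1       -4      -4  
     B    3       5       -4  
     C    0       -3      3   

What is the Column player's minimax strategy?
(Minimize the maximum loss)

Column should play X or Z (all achieve the minimum), value = 3

Work:
Column player minimizes Row's maximum payoff:
Column X: max payoff to Row = 3
Column Y: max payoff to Row = 5
Column Z: max payoff to Row = 3
Minimum is 3, achieved by columns X, Z (tied).
Each of X or Z is a minimax strategy.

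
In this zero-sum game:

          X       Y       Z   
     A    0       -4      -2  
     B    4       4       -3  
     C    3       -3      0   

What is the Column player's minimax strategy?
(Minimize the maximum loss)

Column should play Z, value = 0

Work:
Column player minimizes Row's maximum payoff:
Column X: max payoff to Row = 4
Column Y: max payoff to Row = 4
Column Z: max payoff to Row = 0
Minimum is 0, achieved by column Z.
Minimax strategy: Z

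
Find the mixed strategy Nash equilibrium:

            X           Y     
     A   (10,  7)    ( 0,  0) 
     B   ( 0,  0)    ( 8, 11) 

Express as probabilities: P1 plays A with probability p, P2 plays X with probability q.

p = 0.6111, q = 0.4444

Work:
Find probabilities that make opponent indifferent:
P2 chooses q to make P1 indifferent between A and B
P1 chooses p to make P2 indifferent between X and Y
Mixed NE: P1 plays (A: 0.6111, B: 0.3889), P2 plays (X: 0.4444, Y: 0.5556)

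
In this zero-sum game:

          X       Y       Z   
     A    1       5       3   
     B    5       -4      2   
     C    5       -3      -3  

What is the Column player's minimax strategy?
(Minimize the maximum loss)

Column should play Z, value = 3

Work:
Column player minimizes Row's maximum payoff:
Column X: max payoff to Row = 5
Column Y: max payoff to Row = 5
Column Z: max payoff to Row = 3
Minimum is 3, achieved by column Z.
Minimax strategy: Z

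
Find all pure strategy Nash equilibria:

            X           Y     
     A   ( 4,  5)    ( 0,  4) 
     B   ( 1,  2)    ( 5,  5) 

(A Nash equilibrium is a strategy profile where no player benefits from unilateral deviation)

Nash equilibrium: (A, X), (B, Y)

Work:
Best responses:
  P1 vs X: payoffs [4, 1] → best response A (payoff 4)
  P1 vs Y: payoffs [0, 5] → best response B (payoff 5)
  P2 vs A: payoffs [5, 4] → best response X (payoff 5)
  P2 vs B: payoffs [2, 5] → best response Y (payoff 5)
Mutual best responses: (A,X), (B,Y) → Nash equilibria.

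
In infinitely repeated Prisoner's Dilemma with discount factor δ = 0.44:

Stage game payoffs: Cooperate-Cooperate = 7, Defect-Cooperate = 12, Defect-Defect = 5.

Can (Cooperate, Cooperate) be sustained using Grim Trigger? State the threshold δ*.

δ* = 0.7143; since δ = 0.44 < 0.7143, cooperation cannot be sustained

Work:
For Grim Trigger:
Cooperate forever: 7/(1-δ)
Defect then punished: 12 + 5·δ/(1-δ)
Need: 7/(1-δ) ≥ 12 + 5·δ/(1-δ)
Solving: δ ≥ (T-R)/(T-P) = (12-7)/(12-5) = 0.7143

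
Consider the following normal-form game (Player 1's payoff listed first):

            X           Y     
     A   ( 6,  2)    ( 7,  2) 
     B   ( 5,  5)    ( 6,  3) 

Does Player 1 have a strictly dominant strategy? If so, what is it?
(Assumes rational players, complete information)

Yes, Player 1's strictly dominant strategy is A

Work:
A strategy strictly dominates another if it gives a strictly higher payoff against every opponent action. Compare each pair of P1's strategies column-by-column:
  A vs B: [6 vs 5, 7 vs 6] → A strictly dominates B
  B vs A: [5 vs 6, 6 vs 7] → B does not strictly dominate A (column X: 5 ≤ 6)
A strictly dominates every other strategy → strictly dominant.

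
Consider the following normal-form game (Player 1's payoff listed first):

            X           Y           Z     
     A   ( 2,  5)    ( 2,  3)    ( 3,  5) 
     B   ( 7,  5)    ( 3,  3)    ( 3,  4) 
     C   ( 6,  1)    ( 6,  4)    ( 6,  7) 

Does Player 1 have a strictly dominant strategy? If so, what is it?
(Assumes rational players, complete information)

No strictly dominant strategy exists for Player 1

Work:
A strategy strictly dominates another if it gives a strictly higher payoff against every opponent action. Compare each pair of P1's strategies column-by-column:
  A vs B: [2 vs 7, 2 vs 3, 3 vs 3] → A does not strictly dominate B (column X: 2 ≤ 7)
  A vs C: [2 vs 6, 2 vs 6, 3 vs 6] → A does not strictly dominate C (column X: 2 ≤ 6)
  B vs A: [7 vs 2, 3 vs 2, 3 vs 3] → B does not strictly dominate A (column Z: 3 ≤ 3)
  B vs C: [7 vs 6, 3 vs 6, 3 vs 6] → B does not strictly dominate C (column Y: 3 ≤ 6)
  C vs A: [6 vs 2, 6 vs 2, 6 vs 3] → C strictly dominates A
  C vs B: [6 vs 7, 6 vs 3, 6 vs 3] → C does not strictly dominate B (column X: 6 ≤ 7)
No single strategy strictly dominates all others → no strictly dominant strategy.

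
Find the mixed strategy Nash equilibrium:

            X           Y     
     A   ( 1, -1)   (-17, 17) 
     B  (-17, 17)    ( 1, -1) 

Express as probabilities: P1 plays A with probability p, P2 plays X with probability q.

p = 0.5, q = 0.5

Work:
Find probabilities that make opponent indifferent:
P2 chooses q to make P1 indifferent between A and B
P1 chooses p to make P2 indifferent between X and Y
Mixed NE: P1 plays (A: 0.5, B: 0.5), P2 plays (X: 0.5, Y: 0.5)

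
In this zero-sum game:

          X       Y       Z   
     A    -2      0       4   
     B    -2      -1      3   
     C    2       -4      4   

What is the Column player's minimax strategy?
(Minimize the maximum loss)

Column should play Y, value = 0

Work:
Column player minimizes Row's maximum payoff:
Column X: max payoff to Row = 2
Column Y: max payoff to Row = 0
Column Z: max payoff to Row = 4
Minimum is 0, achieved by column Y.
Minimax strategy: Y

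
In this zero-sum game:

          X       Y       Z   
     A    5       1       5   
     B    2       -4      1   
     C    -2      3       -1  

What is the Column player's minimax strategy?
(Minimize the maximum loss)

Column should play Y, value = 3

Work:
Column player minimizes Row's maximum payoff:
Column X: max payoff to Row = 5
Column Y: max payoff to Row = 3
Column Z: max payoff to Row = 5
Minimum is 3, achieved by column Y.
Minimax strategy: Y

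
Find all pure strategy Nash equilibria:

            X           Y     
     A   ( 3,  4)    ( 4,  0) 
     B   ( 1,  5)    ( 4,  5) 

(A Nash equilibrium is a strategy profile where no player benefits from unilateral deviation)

Nash equilibrium: (A, X), (B, Y)

Work:
Best responses:
  P1 vs X: payoffs [3, 1] → best response A (payoff 3)
  P1 vs Y: payoffs [4, 4] → best response A/B (payoff 4)
  P2 vs A: payoffs [4, 0] → best response X (payoff 4)
  P2 vs B: payoffs [5, 5] → best response X/Y (payoff 5)
Mutual best responses: (A,X), (B,Y) → Nash equilibria.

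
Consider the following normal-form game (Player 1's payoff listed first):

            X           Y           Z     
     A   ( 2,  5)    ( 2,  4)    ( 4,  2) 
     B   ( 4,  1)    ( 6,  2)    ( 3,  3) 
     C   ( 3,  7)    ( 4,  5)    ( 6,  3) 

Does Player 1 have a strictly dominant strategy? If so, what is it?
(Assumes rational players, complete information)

No strictly dominant strategy exists for Player 1

Work:
A strategy strictly dominates another if it gives a strictly higher payoff against every opponent action. Compare each pair of P1's strategies column-by-column:
  A vs B: [2 vs 4, 2 vs 6, 4 vs 3] → A does not strictly dominate B (column X: 2 ≤ 4)
  A vs C: [2 vs 3, 2 vs 4, 4 vs 6] → A does not strictly dominate C (column X: 2 ≤ 3)
  B vs A: [4 vs 2, 6 vs 2, 3 vs 4] → B does not strictly dominate A (column Z: 3 ≤ 4)
  B vs C: [4 vs 3, 6 vs 4, 3 vs 6] → B does not strictly dominate C (column Z: 3 ≤ 6)
  C vs A: [3 vs 2, 4 vs 2, 6 vs 4] → C strictly dominates A
  C vs B: [3 vs 4, 4 vs 6, 6 vs 3] → C does not strictly dominate B (column X: 3 ≤ 4)
No single strategy strictly dominates all others → no strictly dominant strategy.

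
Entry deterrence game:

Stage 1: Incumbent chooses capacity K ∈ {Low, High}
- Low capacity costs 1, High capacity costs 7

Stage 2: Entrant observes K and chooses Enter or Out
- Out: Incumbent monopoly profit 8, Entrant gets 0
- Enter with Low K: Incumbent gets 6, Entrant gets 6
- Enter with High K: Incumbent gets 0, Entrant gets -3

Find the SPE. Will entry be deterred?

SPE: (Low, Enter|Low, Out|High); Entry not deterred. Incumbent net profit = 5, Entrant gets 6

Work:
After Low K: Entrant enters (6 > 0)
After High K: Entrant stays out (-3 < 0)
Incumbent: Low → 6−1=5, High → 8−7=1
Incumbent chooses Low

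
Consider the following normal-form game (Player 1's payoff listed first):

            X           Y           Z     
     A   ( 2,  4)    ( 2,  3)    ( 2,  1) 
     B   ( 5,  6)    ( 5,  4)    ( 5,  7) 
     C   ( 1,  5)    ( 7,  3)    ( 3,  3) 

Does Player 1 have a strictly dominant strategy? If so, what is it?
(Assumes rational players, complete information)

No strictly dominant strategy exists for Player 1

Work:
A strategy strictly dominates another if it gives a strictly higher payoff against every opponent action. Compare each pair of P1's strategies column-by-column:
  A vs B: [2 vs 5, 2 vs 5, 2 vs 5] → A does not strictly dominate B (column X: 2 ≤ 5)
  A vs C: [2 vs 1, 2 vs 7, 2 vs 3] → A does not strictly dominate C (column Y: 2 ≤ 7)
  B vs A: [5 vs 2, 5 vs 2, 5 vs 2] → B strictly dominates A
  B vs C: [5 vs 1, 5 vs 7, 5 vs 3] → B does not strictly dominate C (column Y: 5 ≤ 7)
  C vs A: [1 vs 2, 7 vs 2, 3 vs 2] → C does not strictly dominate A (column X: 1 ≤ 2)
  C vs B: [1 vs 5, 7 vs 5, 3 vs 5] → C does not strictly dominate B (column X: 1 ≤ 5)
No single strategy strictly dominates all others → no strictly dominant strategy.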